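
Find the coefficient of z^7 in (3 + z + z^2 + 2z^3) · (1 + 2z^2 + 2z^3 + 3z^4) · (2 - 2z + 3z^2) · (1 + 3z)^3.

(3 + z + z^2 + 2z^3) has coefficients 3,1,1,2 for degrees 0…3.
(1 + 2z^2 + 2z^3 + 3z^4) has coefficients 1,0,2,2,3,0,0,0 for degrees 0…7.
Multiplying by (2 - 2z + 3z^2) gives running coefficients 2,-2,7,0,8,0,9,0 for degrees 0…7.
Finally multiplying by (1 + 3z)^3, the product of all factors after the first has coefficients 2,16,43,63,143,261,225,297 for degrees 0…7.
[z^7] = 3·297 + 1·225 + 1·261 + 2·143 = 1663.

1663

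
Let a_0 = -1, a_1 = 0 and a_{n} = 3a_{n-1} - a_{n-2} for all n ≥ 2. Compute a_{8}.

The ordinary generating function has denominator 1 - 3q + q^2.
Iterating the recurrence: a_0,…,a_{8} = -1, 0, 1, 3, 8, 21, 55, 144, 377.

377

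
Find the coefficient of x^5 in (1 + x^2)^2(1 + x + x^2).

1

(1 + x^2)^2 has coefficients 1,0,2,0,1 for degrees 0…4.
(1 + x + x^2) has coefficients 1,1,1,0,0,0 for degrees 0…5.
[x^5] = 1·0 + 2·0 + 1·1 = 1.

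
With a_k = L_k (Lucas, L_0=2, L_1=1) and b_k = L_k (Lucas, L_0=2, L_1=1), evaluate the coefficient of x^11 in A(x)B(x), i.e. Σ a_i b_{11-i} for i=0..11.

The convolution is the t^11 coefficient of A(t)B(t).
Σ = 2·199 + 1·123 + 3·76 + 4·47 + 7·29 + 11·18 + 18·11 + 29·7 + 47·4 + 76·3 + 123·1 + 199·2 = 2676.

2676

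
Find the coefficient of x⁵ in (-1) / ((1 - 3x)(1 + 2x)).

Partial fractions give a closed form: a_n = (-3/5)·3^n + (-2/5)·(-2)^n.
At n = 5: a_5 = -133.

-133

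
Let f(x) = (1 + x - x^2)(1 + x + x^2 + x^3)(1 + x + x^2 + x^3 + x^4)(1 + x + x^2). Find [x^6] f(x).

9

(1 + x - x^2) has coefficients 1,1,-1 for degrees 0…2.
(1 + x + x^2 + x^3) has coefficients 1,1,1,1,0,0,0 for degrees 0…6.
Multiplying by (1 + x + x^2 + x^3 + x^4) gives running coefficients 1,2,3,4,4,3,2 for degrees 0…6.
Finally multiplying by (1 + x + x^2), the product of all factors after the first has coefficients 1,3,6,9,11,11,9 for degrees 0…6.
[x^6] = 1·9 + 1·11 − 1·11 = 9.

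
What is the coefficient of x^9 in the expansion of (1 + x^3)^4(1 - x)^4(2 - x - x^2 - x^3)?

(1 + x^3)^4 has coefficients 1,0,0,4,0,0,6,0,0,4 for degrees 0…9.
(1 - x)^4 has coefficients 1,-4,6,-4,1,0,0,0,0,0 for degrees 0…9.
Finally multiplying by (2 - x - x^2 - x^3), the product of all factors after the first has coefficients 2,-9,15,-11,4,-3,3,-1,0,0 for degrees 0…9.
[x^9] = 1·0 + 4·3 + 6·(-11) + 4·2 = -46.

-46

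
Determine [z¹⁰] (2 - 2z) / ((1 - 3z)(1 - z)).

118098

Partial fractions give a closed form: a_n = (2)·3^n.
At n = 10: a_10 = 118098.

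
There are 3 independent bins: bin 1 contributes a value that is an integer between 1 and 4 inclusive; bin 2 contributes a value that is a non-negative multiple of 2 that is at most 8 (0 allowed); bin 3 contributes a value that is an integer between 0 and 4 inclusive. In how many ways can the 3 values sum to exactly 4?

6

The generating function for the choices is (x + x² + x³ + x⁴)·(1 + x² + x⁴ + x⁶ + x⁸)·(1 + x + x² + x³ + x⁴); the count is [x⁴].
(x + x² + x³ + x⁴) has coefficients 0,1,1,1,1 for degrees 0…4.
(1 + x² + x⁴ + x⁶ + x⁸) has coefficients 1,0,1,0,1 for degrees 0…4.
Finally multiplying by (1 + x + x² + x³ + x⁴), the product of all factors after the first has coefficients 1,1,2,2,3 for degrees 0…4.
[x⁴] = 1·2 + 1·2 + 1·1 + 1·1 = 6.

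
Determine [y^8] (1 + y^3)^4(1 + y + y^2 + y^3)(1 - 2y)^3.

58

(1 + y^3)^4 has coefficients 1,0,0,4,0,0,6,0,0 for degrees 0…8.
(1 + y + y^2 + y^3) has coefficients 1,1,1,1,0,0,0,0,0 for degrees 0…8.
Finally multiplying by (1 - 2y)^3, the product of all factors after the first has coefficients 1,-5,7,-1,-2,4,-8,0,0 for degrees 0…8.
[y^8] = 1·0 + 4·4 + 6·7 = 58.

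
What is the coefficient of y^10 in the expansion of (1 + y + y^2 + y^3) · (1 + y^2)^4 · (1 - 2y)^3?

-49

(1 + y + y^2 + y^3) has coefficients 1,1,1,1 for degrees 0…3.
(1 + y^2)^4 has coefficients 1,0,4,0,6,0,4,0,1,0,0 for degrees 0…10.
Finally multiplying by (1 - 2y)^3, the product of all factors after the first has coefficients 1,-6,16,-32,54,-68,76,-72,49,-38,12 for degrees 0…10.
[y^10] = 1·12 + 1·(-38) + 1·49 + 1·(-72) = -49.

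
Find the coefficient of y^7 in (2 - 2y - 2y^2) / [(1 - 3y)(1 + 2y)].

The denominator gives the recurrence a_n = a_(n−1) + 6a_(n−2) for n ≥ 3; the numerator fixes a_0 = 2, a_1 = 0, a_2 = 10.
Iterating: 2, 0, 10, 10, 70, 130, 550, 1330, so a_7 = 1330.

1330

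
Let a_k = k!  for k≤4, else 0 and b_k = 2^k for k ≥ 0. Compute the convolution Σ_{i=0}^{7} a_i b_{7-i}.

544

The convolution is the x^7 coefficient of A(x)B(x).
Σ = 1·128 + 1·64 + 2·32 + 6·16 + 24·8 + 0·4 + 0·2 + 0·1 = 544.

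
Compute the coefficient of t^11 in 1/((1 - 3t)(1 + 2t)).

105469

The denominator gives the recurrence a_n = a_(n−1) + 6a_(n−2) for n ≥ 2; the numerator fixes a_0 = 1, a_1 = 1.
Iterating: 1, 1, 7, 13, 55, 133, 463, 1261, 4039, 11605, 35839, 105469, so a_11 = 105469.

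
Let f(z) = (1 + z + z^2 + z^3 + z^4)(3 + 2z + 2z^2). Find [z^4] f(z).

(1 + z + z^2 + z^3 + z^4) has coefficients 1,1,1,1,1 for degrees 0…4.
(3 + 2z + 2z^2) has coefficients 3,2,2,0,0 for degrees 0…4.
[z^4] = 1·0 + 1·0 + 1·2 + 1·2 + 1·3 = 7.

7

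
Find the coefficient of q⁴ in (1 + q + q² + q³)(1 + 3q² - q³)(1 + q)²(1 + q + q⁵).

(1 + q + q² + q³) has coefficients 1,1,1,1 for degrees 0…3.
(1 + 3q² - q³) has coefficients 1,0,3,-1,0 for degrees 0…4.
Multiplying by (1 + q)² gives running coefficients 1,2,4,5,1 for degrees 0…4.
Finally multiplying by (1 + q + q⁵), the product of all factors after the first has coefficients 1,3,6,9,6 for degrees 0…4.
[q⁴] = 1·6 + 1·9 + 1·6 + 1·3 = 24.

24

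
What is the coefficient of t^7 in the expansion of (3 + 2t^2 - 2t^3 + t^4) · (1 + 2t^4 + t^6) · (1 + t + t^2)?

(3 + 2t^2 - 2t^3 + t^4) has coefficients 3,0,2,-2,1 for degrees 0…4.
(1 + 2t^4 + t^6) has coefficients 1,0,0,0,2,0,1,0 for degrees 0…7.
Finally multiplying by (1 + t + t^2), the product of all factors after the first has coefficients 1,1,1,0,2,2,3,1 for degrees 0…7.
[t^7] = 3·1 + 2·2 − 2·2 + 1·0 = 3.

3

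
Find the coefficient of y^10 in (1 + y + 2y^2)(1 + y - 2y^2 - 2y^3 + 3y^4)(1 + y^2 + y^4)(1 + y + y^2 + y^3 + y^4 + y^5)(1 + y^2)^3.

36

(1 + y + 2y^2) has coefficients 1,1,2 for degrees 0…2.
(1 + y - 2y^2 - 2y^3 + 3y^4) has coefficients 1,1,-2,-2,3,0,0,0,0,0,0 for degrees 0…10.
Multiplying by (1 + y^2 + y^4) gives running coefficients 1,1,-1,-1,2,-1,1,-2,3,0,0 for degrees 0…10.
Multiplying by (1 + y + y^2 + y^3 + y^4 + y^5) gives running coefficients 1,2,1,0,2,1,1,-2,2,3,1 for degrees 0…10.
Finally multiplying by (1 + y^2)^3, the product of all factors after the first has coefficients 1,2,4,6,8,7,11,3,12,0,12 for degrees 0…10.
[y^10] = 1·12 + 1·0 + 2·12 = 36.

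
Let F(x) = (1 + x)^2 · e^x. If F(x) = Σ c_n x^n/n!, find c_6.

43

The EGF product rule gives c_6 = Σ_{k_1+k_2=6} C(6; k_1,k_2) · ∏ g_i(k_i), where (1+x)^2 gives the falling factorial (2)_k; e^x gives (1)^k.
g_1(k) for k = 0…6: 1, 2, 2, 0, 0, 0, 0.
g_2(k) for k = 0…6: 1, 1, 1, 1, 1, 1, 1.
c_6 = Σ_k C(6,k)·g_1(k)·g_2(6−k) = 1·1·1 + 6·2·1 + 15·2·1 = 1 + 12 + 30 = 43.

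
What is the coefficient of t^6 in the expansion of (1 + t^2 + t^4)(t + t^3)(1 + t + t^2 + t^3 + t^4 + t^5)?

5

(1 + t^2 + t^4) has coefficients 1,0,1,0,1 for degrees 0…4.
(t + t^3) has coefficients 0,1,0,1,0,0,0 for degrees 0…6.
Finally multiplying by (1 + t + t^2 + t^3 + t^4 + t^5), the product of all factors after the first has coefficients 0,1,1,2,2,2,2 for degrees 0…6.
[t^6] = 1·2 + 1·2 + 1·1 = 5.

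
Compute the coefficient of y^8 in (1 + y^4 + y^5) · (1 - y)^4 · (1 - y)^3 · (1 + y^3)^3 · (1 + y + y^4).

(1 + y^4 + y^5) has coefficients 1,0,0,0,1,1 for degrees 0…5.
(1 - y)^4 has coefficients 1,-4,6,-4,1,0,0,0,0 for degrees 0…8.
Multiplying by (1 - y)^3 gives running coefficients 1,-7,21,-35,35,-21,7,-1,0 for degrees 0…8.
Multiplying by (1 + y^3)^3 gives running coefficients 1,-7,21,-32,14,42,-95,83,0 for degrees 0…8.
Finally multiplying by (1 + y + y^4), the product of all factors after the first has coefficients 1,-6,14,-11,-17,49,-32,-44,97 for degrees 0…8.
[y^8] = 1·97 + 1·(-17) + 1·(-11) = 69.

69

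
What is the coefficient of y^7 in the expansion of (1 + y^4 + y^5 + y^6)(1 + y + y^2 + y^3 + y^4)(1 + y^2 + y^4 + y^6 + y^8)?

7

(1 + y^4 + y^5 + y^6) has coefficients 1,0,0,0,1,1,1 for degrees 0…6.
(1 + y + y^2 + y^3 + y^4) has coefficients 1,1,1,1,1,0,0,0 for degrees 0…7.
Finally multiplying by (1 + y^2 + y^4 + y^6 + y^8), the product of all factors after the first has coefficients 1,1,2,2,3,2,3,2 for degrees 0…7.
[y^7] = 1·2 + 1·2 + 1·2 + 1·1 = 7.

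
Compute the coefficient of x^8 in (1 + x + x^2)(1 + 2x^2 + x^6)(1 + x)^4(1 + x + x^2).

52

(1 + x + x^2) has coefficients 1,1,1 for degrees 0…2.
(1 + 2x^2 + x^6) has coefficients 1,0,2,0,0,0,1,0,0 for degrees 0…8.
Multiplying by (1 + x)^4 gives running coefficients 1,4,8,12,13,8,3,4,6 for degrees 0…8.
Finally multiplying by (1 + x + x^2), the product of all factors after the first has coefficients 1,5,13,24,33,33,24,15,13 for degrees 0…8.
[x^8] = 1·13 + 1·15 + 1·24 = 52.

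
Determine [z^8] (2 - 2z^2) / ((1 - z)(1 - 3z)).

The denominator gives the recurrence a_n = 4a_(n−1) − 3a_(n−2) for n ≥ 3; the numerator fixes a_0 = 2, a_1 = 8, a_2 = 24.
Iterating: 2, 8, 24, 72, 216, 648, 1944, 5832, 17496, so a_8 = 17496.

17496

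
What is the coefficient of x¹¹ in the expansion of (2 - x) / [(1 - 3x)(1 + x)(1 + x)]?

The denominator gives the recurrence a_n = a_(n−1) + 5a_(n−2) + 3a_(n−3) for n ≥ 3; the numerator fixes a_0 = 2, a_1 = 1, a_2 = 11.
Iterating: 2, 1, 11, 22, 80, 223, 689, 2044, 6158, 18445, 55367, 166066, so a_11 = 166066.

166066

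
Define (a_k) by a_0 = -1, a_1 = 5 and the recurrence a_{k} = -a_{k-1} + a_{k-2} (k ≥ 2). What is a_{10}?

-309

The ordinary generating function has denominator 1 + z - z^2.
Iterating the recurrence: a_0,…,a_{10} = -1, 5, -6, 11, -17, 28, -45, 73, -118, 191, -309.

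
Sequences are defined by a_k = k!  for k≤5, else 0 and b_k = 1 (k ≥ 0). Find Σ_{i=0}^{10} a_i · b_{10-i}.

The convolution is the x^10 coefficient of A(x)B(x).
Σ = 1·1 + 1·1 + 2·1 + 6·1 + 24·1 + 120·1 + 0·1 + 0·1 + 0·1 + 0·1 + 0·1 = 154.

154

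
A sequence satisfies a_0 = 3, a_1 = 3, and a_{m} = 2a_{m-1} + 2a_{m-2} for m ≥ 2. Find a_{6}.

624

The ordinary generating function has denominator 1 - 2z - 2z^2.
Iterating the recurrence: a_0,…,a_{6} = 3, 3, 12, 30, 84, 228, 624.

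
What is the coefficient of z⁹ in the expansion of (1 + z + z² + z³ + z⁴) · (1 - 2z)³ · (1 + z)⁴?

-34

(1 + z + z² + z³ + z⁴) has coefficients 1,1,1,1,1 for degrees 0…4.
(1 - 2z)³ has coefficients 1,-6,12,-8,0,0,0,0,0,0 for degrees 0…9.
Finally multiplying by (1 + z)⁴, the product of all factors after the first has coefficients 1,-2,-6,8,17,-6,-20,-8,0,0 for degrees 0…9.
[z⁹] = 1·0 + 1·0 + 1·(-8) + 1·(-20) + 1·(-6) = -34.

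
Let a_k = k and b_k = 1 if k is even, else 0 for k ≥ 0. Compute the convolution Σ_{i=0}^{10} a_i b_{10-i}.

The convolution is the x^10 coefficient of A(x)B(x).
Σ = 0·1 + 1·0 + 2·1 + 3·0 + 4·1 + 5·0 + 6·1 + 7·0 + 8·1 + 9·0 + 10·1 = 30.

30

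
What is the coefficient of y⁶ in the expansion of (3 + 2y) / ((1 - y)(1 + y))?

The denominator gives the recurrence a_n = a_(n−2) for n ≥ 2; the numerator fixes a_0 = 3, a_1 = 2.
Iterating: 3, 2, 3, 2, 3, 2, 3, so a_6 = 3.

3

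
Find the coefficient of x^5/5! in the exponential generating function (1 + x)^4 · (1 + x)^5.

The EGF product rule gives c_5 = Σ_{k_1+k_2=5} C(5; k_1,k_2) · ∏ g_i(k_i), where (1+x)^4 gives the falling factorial (4)_k; (1+x)^5 gives the falling factorial (5)_k.
g_1(k) for k = 0…5: 1, 4, 12, 24, 24, 0.
g_2(k) for k = 0…5: 1, 5, 20, 60, 120, 120.
c_5 = Σ_k C(5,k)·g_1(k)·g_2(5−k) = 1·1·120 + 5·4·120 + 10·12·60 + 10·24·20 + 5·24·5 = 120 + 2400 + 7200 + 4800 + 600 = 15120.

15120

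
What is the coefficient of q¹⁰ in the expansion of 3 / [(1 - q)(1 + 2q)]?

2049

Partial fractions give a closed form: a_n = (1)·1^n + (2)·(-2)^n.
At n = 10: a_10 = 2049.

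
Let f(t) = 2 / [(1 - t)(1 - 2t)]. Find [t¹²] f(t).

16382

Partial fractions give a closed form: a_n = (-2)·1^n + (4)·2^n.
At n = 12: a_12 = 16382.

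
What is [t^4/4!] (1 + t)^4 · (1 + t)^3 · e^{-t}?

The EGF product rule gives c_4 = Σ_{k_1+k_2+k_3=4} C(4; k_1,k_2,k_3) · ∏ g_i(k_i), where (1+t)^4 gives the falling factorial (4)_k; (1+t)^3 gives the falling factorial (3)_k; e^{-t} gives (-1)^k.
g_1(k) for k = 0…4: 1, 4, 12, 24, 24.
g_2(k) for k = 0…4: 1, 3, 6, 6, 0.
g_3(k) for k = 0…4: 1, -1, 1, -1, 1.
First combine the last two factors: h(k) = Σ_j C(k,j)·g_2(j)·g_3(k−j) for k = 0…4: 1, 2, 1, -4, 1.
c_4 = Σ_k C(4,k)·g_1(k)·h(4−k) = 1·1·1 + 4·4·(-4) + 6·12·1 + 4·24·2 + 1·24·1 = 1 − 64 + 72 + 192 + 24 = 225.

225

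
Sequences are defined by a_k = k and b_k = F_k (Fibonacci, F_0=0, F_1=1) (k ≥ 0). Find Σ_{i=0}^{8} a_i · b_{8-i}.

This is [x^8] in the product of the two ordinary generating functions.
Σ = 0·21 + 1·13 + 2·8 + 3·5 + 4·3 + 5·2 + 6·1 + 7·1 + 8·0 = 79.

79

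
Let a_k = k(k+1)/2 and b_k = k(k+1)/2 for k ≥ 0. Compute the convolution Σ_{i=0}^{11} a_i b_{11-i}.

2002

The convolution is the t^11 coefficient of A(t)B(t).
Σ = 0·66 + 1·55 + 3·45 + 6·36 + 10·28 + 15·21 + 21·15 + 28·10 + 36·6 + 45·3 + 55·1 + 66·0 = 2002.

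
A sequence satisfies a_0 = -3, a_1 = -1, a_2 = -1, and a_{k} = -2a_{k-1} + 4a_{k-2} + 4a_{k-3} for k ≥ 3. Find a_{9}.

The ordinary generating function has denominator 1 + 2t - 4t^2 - 4t^3.
Iterating the recurrence: a_0,…,a_{9} = -3, -1, -1, -14, 20, -100, 224, -768, 2032, -6240.

-6240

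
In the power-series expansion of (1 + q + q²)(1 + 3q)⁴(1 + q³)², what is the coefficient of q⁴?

269

(1 + q + q²) has coefficients 1,1,1 for degrees 0…2.
(1 + 3q)⁴ has coefficients 1,12,54,108,81 for degrees 0…4.
Finally multiplying by (1 + q³)², the product of all factors after the first has coefficients 1,12,54,110,105 for degrees 0…4.
[q⁴] = 1·105 + 1·110 + 1·54 = 269.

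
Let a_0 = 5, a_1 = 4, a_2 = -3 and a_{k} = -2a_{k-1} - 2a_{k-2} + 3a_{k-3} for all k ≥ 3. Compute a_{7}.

-172

The ordinary generating function has denominator 1 + 2x + 2x^2 - 3x^3.
Iterating the recurrence: a_0,…,a_{7} = 5, 4, -3, 13, -8, -19, 93, -172.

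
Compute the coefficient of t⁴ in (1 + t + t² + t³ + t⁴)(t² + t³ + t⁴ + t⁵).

(1 + t + t² + t³ + t⁴) has coefficients 1,1,1,1,1 for degrees 0…4.
(t² + t³ + t⁴ + t⁵) has coefficients 0,0,1,1,1 for degrees 0…4.
[t⁴] = 1·1 + 1·1 + 1·1 + 1·0 + 1·0 = 3.

3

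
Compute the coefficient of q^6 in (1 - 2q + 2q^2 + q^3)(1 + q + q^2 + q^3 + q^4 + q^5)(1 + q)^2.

7

(1 - 2q + 2q^2 + q^3) has coefficients 1,-2,2,1 for degrees 0…3.
(1 + q + q^2 + q^3 + q^4 + q^5) has coefficients 1,1,1,1,1,1,0 for degrees 0…6.
Finally multiplying by (1 + q)^2, the product of all factors after the first has coefficients 1,3,4,4,4,4,3 for degrees 0…6.
[q^6] = 1·3 − 2·4 + 2·4 + 1·4 = 7.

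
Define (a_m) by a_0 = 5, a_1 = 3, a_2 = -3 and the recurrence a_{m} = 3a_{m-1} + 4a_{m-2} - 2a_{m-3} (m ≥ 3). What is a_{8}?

-8423

The ordinary generating function has denominator 1 - 3x - 4x^2 + 2x^3.
Iterating the recurrence: a_0,…,a_{8} = 5, 3, -3, -7, -39, -139, -559, -2155, -8423.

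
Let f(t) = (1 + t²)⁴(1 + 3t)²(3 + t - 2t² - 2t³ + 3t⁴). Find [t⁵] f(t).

94

(1 + t²)⁴ has coefficients 1,0,4,0,6,0 for degrees 0…5.
(1 + 3t)² has coefficients 1,6,9,0,0,0 for degrees 0…5.
Finally multiplying by (3 + t - 2t² - 2t³ + 3t⁴), the product of all factors after the first has coefficients 3,19,31,-5,-27,0 for degrees 0…5.
[t⁵] = 1·0 + 4·(-5) + 6·19 = 94.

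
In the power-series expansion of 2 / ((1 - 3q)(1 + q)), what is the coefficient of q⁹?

29524

Partial fractions give a closed form: a_n = (3/2)·3^n + (1/2)·(-1)^n.
At n = 9: a_9 = 29524.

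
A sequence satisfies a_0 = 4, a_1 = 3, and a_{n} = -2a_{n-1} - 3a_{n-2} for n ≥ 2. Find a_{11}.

-1053

The ordinary generating function has denominator 1 + 2x + 3x^2.
Iterating the recurrence: a_0,…,a_{11} = 4, 3, -18, 27, 0, -81, 162, -81, -324, 891, -810, -1053.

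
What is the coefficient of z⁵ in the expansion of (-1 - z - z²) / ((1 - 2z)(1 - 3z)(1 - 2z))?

-2215

The denominator gives the recurrence a_n = 7a_(n−1) − 16a_(n−2) + 12a_(n−3) for n ≥ 3; the numerator fixes a_0 = -1, a_1 = -8, a_2 = -41.
Iterating: -1, -8, -41, -171, -637, -2215, so a_5 = -2215.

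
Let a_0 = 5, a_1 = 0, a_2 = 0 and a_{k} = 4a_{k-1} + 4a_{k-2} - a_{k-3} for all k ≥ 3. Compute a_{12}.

The ordinary generating function has denominator 1 - 4t - 4t^2 + t^3.
Iterating the recurrence: a_0,…,a_{12} = 5, 0, 0, -5, -20, -100, -475, -2280, -10920, -52325, -250700, -1201180, -5755195.

-5755195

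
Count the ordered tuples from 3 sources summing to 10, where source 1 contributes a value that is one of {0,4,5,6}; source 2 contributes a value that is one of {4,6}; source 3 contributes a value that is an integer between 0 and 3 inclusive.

4

The generating function for the choices is (1 + y⁴ + y⁵ + y⁶)·(y⁴ + y⁶)·(1 + y + y² + y³); the count is [y¹⁰].
(1 + y⁴ + y⁵ + y⁶) has coefficients 1,0,0,0,1,1,1 for degrees 0…6.
(y⁴ + y⁶) has coefficients 0,0,0,0,1,0,1,0,0,0,0 for degrees 0…10.
Finally multiplying by (1 + y + y² + y³), the product of all factors after the first has coefficients 0,0,0,0,1,1,2,2,1,1,0 for degrees 0…10.
[y¹⁰] = 1·0 + 1·2 + 1·1 + 1·1 = 4.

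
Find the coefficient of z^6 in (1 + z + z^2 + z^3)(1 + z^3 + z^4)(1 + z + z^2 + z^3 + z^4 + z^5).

10

(1 + z + z^2 + z^3) has coefficients 1,1,1,1 for degrees 0…3.
(1 + z^3 + z^4) has coefficients 1,0,0,1,1,0,0 for degrees 0…6.
Finally multiplying by (1 + z + z^2 + z^3 + z^4 + z^5), the product of all factors after the first has coefficients 1,1,1,2,3,3,2 for degrees 0…6.
[z^6] = 1·2 + 1·3 + 1·3 + 1·2 = 10.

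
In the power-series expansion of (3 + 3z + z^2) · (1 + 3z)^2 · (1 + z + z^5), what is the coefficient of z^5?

(3 + 3z + z^2) has coefficients 3,3,1 for degrees 0…2.
(1 + 3z)^2 has coefficients 1,6,9,0,0,0 for degrees 0…5.
Finally multiplying by (1 + z + z^5), the product of all factors after the first has coefficients 1,7,15,9,0,1 for degrees 0…5.
[z^5] = 3·1 + 3·0 + 1·9 = 12.

12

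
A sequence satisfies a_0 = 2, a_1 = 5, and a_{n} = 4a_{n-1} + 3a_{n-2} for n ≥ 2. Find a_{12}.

120184058

The ordinary generating function has denominator 1 - 4z - 3z^2.
Iterating the recurrence: a_0,…,a_{12} = 2, 5, 26, 119, 554, 2573, 11954, 55535, 258002, 1198613, 5568458, 25869671, 120184058.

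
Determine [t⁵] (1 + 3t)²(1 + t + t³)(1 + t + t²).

(1 + 3t)² has coefficients 1,6,9 for degrees 0…2.
(1 + t + t³) has coefficients 1,1,0,1,0,0 for degrees 0…5.
Finally multiplying by (1 + t + t²), the product of all factors after the first has coefficients 1,2,2,2,1,1 for degrees 0…5.
[t⁵] = 1·1 + 6·1 + 9·2 = 25.

25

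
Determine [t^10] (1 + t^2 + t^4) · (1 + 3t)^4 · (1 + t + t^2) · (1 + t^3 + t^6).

(1 + t^2 + t^4) has coefficients 1,0,1,0,1 for degrees 0…4.
(1 + 3t)^4 has coefficients 1,12,54,108,81,0,0,0,0,0,0 for degrees 0…10.
Multiplying by (1 + t + t^2) gives running coefficients 1,13,67,174,243,189,81,0,0,0,0 for degrees 0…10.
Finally multiplying by (1 + t^3 + t^6), the product of all factors after the first has coefficients 1,13,67,175,256,256,256,256,256,255,243 for degrees 0…10.
[t^10] = 1·243 + 1·256 + 1·256 = 755.

755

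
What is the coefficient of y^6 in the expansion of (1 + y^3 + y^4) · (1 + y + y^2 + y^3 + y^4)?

2

(1 + y^3 + y^4) has coefficients 1,0,0,1,1 for degrees 0…4.
(1 + y + y^2 + y^3 + y^4) has coefficients 1,1,1,1,1,0,0 for degrees 0…6.
[y^6] = 1·0 + 1·1 + 1·1 = 2.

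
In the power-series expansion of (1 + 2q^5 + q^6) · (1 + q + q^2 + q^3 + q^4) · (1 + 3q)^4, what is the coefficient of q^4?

256

(1 + 2q^5 + q^6) has coefficients 1,0,0,0,0 for degrees 0…4.
(1 + q + q^2 + q^3 + q^4) has coefficients 1,1,1,1,1 for degrees 0…4.
Finally multiplying by (1 + 3q)^4, the product of all factors after the first has coefficients 1,13,67,175,256 for degrees 0…4.
[q^4] = 1·256 = 256.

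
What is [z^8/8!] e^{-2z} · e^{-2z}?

The EGF product rule gives c_8 = Σ_{k_1+k_2=8} C(8; k_1,k_2) · ∏ g_i(k_i), where e^{-2z} gives (-2)^k; e^{-2z} gives (-2)^k.
g_1(k) for k = 0…8: 1, -2, 4, -8, 16, -32, 64, -128, 256.
g_2(k) for k = 0…8: 1, -2, 4, -8, 16, -32, 64, -128, 256.
c_8 = Σ_k C(8,k)·g_1(k)·g_2(8−k) = 1·1·256 + 8·(-2)·(-128) + 28·4·64 + 56·(-8)·(-32) + 70·16·16 + 56·(-32)·(-8) + 28·64·4 + 8·(-128)·(-2) + 1·256·1 = 256 + 2048 + 7168 + 14336 + 17920 + 14336 + 7168 + 2048 + 256 = 65536.

65536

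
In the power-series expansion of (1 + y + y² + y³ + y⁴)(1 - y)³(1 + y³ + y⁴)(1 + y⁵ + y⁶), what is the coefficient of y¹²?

(1 + y + y² + y³ + y⁴) has coefficients 1,1,1,1,1 for degrees 0…4.
(1 - y)³ has coefficients 1,-3,3,-1,0,0,0,0,0,0,0,0,0 for degrees 0…12.
Multiplying by (1 + y³ + y⁴) gives running coefficients 1,-3,3,0,-2,0,2,-1,0,0,0,0,0 for degrees 0…12.
Finally multiplying by (1 + y⁵ + y⁶), the product of all factors after the first has coefficients 1,-3,3,0,-2,1,0,-1,3,-2,-2,2,1 for degrees 0…12.
[y¹²] = 1·1 + 1·2 + 1·(-2) + 1·(-2) + 1·3 = 2.

2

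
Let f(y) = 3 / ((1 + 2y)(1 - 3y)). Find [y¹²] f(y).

961509

The denominator gives the recurrence a_n = a_(n−1) + 6a_(n−2) for n ≥ 2; the numerator fixes a_0 = 3, a_1 = 3.
Iterating: 3, 3, 21, 39, 165, 399, 1389, 3783, 12117, 34815, 107517, 316407, 961509, so a_12 = 961509.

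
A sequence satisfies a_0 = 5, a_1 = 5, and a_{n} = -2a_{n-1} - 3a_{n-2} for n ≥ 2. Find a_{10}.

The ordinary generating function has denominator 1 + 2t + 3t^2.
Iterating the recurrence: a_0,…,a_{10} = 5, 5, -25, 35, 5, -115, 215, -85, -475, 1205, -985.

-985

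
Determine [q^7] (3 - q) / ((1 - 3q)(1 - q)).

Partial fractions give a closed form: a_n = (4)·3^n + (-1)·1^n.
At n = 7: a_7 = 8747.

8747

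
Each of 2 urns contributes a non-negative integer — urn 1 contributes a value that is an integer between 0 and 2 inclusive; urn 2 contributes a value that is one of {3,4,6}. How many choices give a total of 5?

The generating function for the choices is (1 + x + x^2)·(x^3 + x^4 + x^6); the count is [x^5].
(1 + x + x^2) has coefficients 1,1,1 for degrees 0…2.
(x^3 + x^4 + x^6) has coefficients 0,0,0,1,1,0 for degrees 0…5.
[x^5] = 1·0 + 1·1 + 1·1 = 2.

2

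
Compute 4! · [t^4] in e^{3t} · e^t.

The EGF product rule gives c_4 = Σ_{k_1+k_2=4} C(4; k_1,k_2) · ∏ g_i(k_i), where e^{3t} gives (3)^k; e^t gives (1)^k.
g_1(k) for k = 0…4: 1, 3, 9, 27, 81.
g_2(k) for k = 0…4: 1, 1, 1, 1, 1.
c_4 = Σ_k C(4,k)·g_1(k)·g_2(4−k) = 1·1·1 + 4·3·1 + 6·9·1 + 4·27·1 + 1·81·1 = 1 + 12 + 54 + 108 + 81 = 256.

256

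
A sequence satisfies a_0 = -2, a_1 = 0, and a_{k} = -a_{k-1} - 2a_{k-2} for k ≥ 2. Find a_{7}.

-20

The ordinary generating function has denominator 1 + y + 2y^2.
Iterating the recurrence: a_0,…,a_{7} = -2, 0, 4, -4, -4, 12, -4, -20.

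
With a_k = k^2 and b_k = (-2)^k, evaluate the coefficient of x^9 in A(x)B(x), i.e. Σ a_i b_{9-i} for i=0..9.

69

Write out a_i and b_{9-i} for i = 0,…,9 and sum the products.
Σ = 0·(-512) + 1·256 + 4·(-128) + 9·64 + 16·(-32) + 25·16 + 36·(-8) + 49·4 + 64·(-2) + 81·1 = 69.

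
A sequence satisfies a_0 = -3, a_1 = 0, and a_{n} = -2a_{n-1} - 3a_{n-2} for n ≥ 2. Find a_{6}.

The ordinary generating function has denominator 1 + 2y + 3y^2.
Iterating the recurrence: a_0,…,a_{6} = -3, 0, 9, -18, 9, 36, -99.

-99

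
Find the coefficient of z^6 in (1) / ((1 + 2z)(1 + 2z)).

448

The denominator gives the recurrence a_n = −4a_(n−1) − 4a_(n−2) for n ≥ 3; the numerator fixes a_0 = 1, a_1 = -4, a_2 = 12.
Iterating: 1, -4, 12, -32, 80, -192, 448, so a_6 = 448.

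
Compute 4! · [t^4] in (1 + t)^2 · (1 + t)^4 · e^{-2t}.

The EGF product rule gives c_4 = Σ_{k_1+k_2+k_3=4} C(4; k_1,k_2,k_3) · ∏ g_i(k_i), where (1+t)^2 gives the falling factorial (2)_k; (1+t)^4 gives the falling factorial (4)_k; e^{-2t} gives (-2)^k.
g_1(k) for k = 0…4: 1, 2, 2, 0, 0.
g_2(k) for k = 0…4: 1, 4, 12, 24, 24.
g_3(k) for k = 0…4: 1, -2, 4, -8, 16.
First combine the last two factors: h(k) = Σ_j C(k,j)·g_2(j)·g_3(k−j) for k = 0…4: 1, 2, 0, -8, 8.
c_4 = Σ_k C(4,k)·g_1(k)·h(4−k) = 1·1·8 + 4·2·(-8) = 8 − 64 = -56.

-56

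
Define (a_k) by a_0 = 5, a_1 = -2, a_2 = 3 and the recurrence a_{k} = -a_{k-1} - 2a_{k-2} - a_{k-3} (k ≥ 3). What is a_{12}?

The ordinary generating function has denominator 1 + t + 2t^2 + t^3.
Iterating the recurrence: a_0,…,a_{12} = 5, -2, 3, -4, 0, 5, -1, -9, 6, 13, -16, -16, 35.

35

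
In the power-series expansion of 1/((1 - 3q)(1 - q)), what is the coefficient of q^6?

The denominator gives the recurrence a_n = 4a_(n−1) − 3a_(n−2) for n ≥ 2; the numerator fixes a_0 = 1, a_1 = 4.
Iterating: 1, 4, 13, 40, 121, 364, 1093, so a_6 = 1093.

1093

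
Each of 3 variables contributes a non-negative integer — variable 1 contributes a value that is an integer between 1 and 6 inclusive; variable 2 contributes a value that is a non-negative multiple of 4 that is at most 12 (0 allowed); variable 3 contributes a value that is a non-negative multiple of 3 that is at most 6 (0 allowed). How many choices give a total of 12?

5

The generating function for the choices is (y + y^2 + y^3 + y^4 + y^5 + y^6)·(1 + y^4 + y^8 + y^12)·(1 + y^3 + y^6); the count is [y^12].
(y + y^2 + y^3 + y^4 + y^5 + y^6) has coefficients 0,1,1,1,1,1,1 for degrees 0…6.
(1 + y^4 + y^8 + y^12) has coefficients 1,0,0,0,1,0,0,0,1,0,0,0,1 for degrees 0…12.
Finally multiplying by (1 + y^3 + y^6), the product of all factors after the first has coefficients 1,0,0,1,1,0,1,1,1,0,1,1,1 for degrees 0…12.
[y^12] = 1·1 + 1·1 + 1·0 + 1·1 + 1·1 + 1·1 = 5.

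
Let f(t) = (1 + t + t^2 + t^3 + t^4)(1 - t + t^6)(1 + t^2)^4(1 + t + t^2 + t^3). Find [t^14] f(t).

(1 + t + t^2 + t^3 + t^4) has coefficients 1,1,1,1,1 for degrees 0…4.
(1 - t + t^6) has coefficients 1,-1,0,0,0,0,1,0,0,0,0,0,0,0,0 for degrees 0…14.
Multiplying by (1 + t^2)^4 gives running coefficients 1,-1,4,-4,6,-6,5,-4,5,-1,6,0,4,0,1 for degrees 0…14.
Finally multiplying by (1 + t + t^2 + t^3), the product of all factors after the first has coefficients 1,0,4,0,5,0,1,1,0,5,6,10,9,10,5 for degrees 0…14.
[t^14] = 1·5 + 1·10 + 1·9 + 1·10 + 1·6 = 40.

40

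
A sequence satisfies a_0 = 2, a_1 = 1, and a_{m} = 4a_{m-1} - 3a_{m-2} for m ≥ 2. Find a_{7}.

The ordinary generating function has denominator 1 - 4y + 3y^2.
Iterating the recurrence: a_0,…,a_{7} = 2, 1, -2, -11, -38, -119, -362, -1091.

-1091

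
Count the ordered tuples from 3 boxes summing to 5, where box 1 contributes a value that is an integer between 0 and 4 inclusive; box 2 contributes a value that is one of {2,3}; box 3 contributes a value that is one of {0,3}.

3

The generating function for the choices is (1 + z + z^2 + z^3 + z^4)·(z^2 + z^3)·(1 + z^3); the count is [z^5].
(1 + z + z^2 + z^3 + z^4) has coefficients 1,1,1,1,1 for degrees 0…4.
(z^2 + z^3) has coefficients 0,0,1,1,0,0 for degrees 0…5.
Finally multiplying by (1 + z^3), the product of all factors after the first has coefficients 0,0,1,1,0,1 for degrees 0…5.
[z^5] = 1·1 + 1·0 + 1·1 + 1·1 + 1·0 = 3.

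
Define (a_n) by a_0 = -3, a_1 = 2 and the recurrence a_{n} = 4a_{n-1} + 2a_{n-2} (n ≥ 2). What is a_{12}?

8008512

The ordinary generating function has denominator 1 - 4q - 2q^2.
Iterating the recurrence: a_0,…,a_{12} = -3, 2, 2, 12, 52, 232, 1032, 4592, 20432, 90912, 404512, 1799872, 8008512.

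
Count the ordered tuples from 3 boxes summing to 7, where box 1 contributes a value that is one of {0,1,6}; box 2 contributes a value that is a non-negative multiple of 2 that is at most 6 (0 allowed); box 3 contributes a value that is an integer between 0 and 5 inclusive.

7

The generating function for the choices is (1 + y + y^6)·(1 + y^2 + y^4 + y^6)·(1 + y + y^2 + y^3 + y^4 + y^5); the count is [y^7].
(1 + y + y^6) has coefficients 1,1,0,0,0,0,1 for degrees 0…6.
(1 + y^2 + y^4 + y^6) has coefficients 1,0,1,0,1,0,1,0 for degrees 0…7.
Finally multiplying by (1 + y + y^2 + y^3 + y^4 + y^5), the product of all factors after the first has coefficients 1,1,2,2,3,3,3,3 for degrees 0…7.
[y^7] = 1·3 + 1·3 + 1·1 = 7.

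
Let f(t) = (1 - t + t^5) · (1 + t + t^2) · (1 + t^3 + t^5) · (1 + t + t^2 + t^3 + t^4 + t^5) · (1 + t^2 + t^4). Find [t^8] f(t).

(1 - t + t^5) has coefficients 1,-1,0,0,0,1 for degrees 0…5.
(1 + t + t^2) has coefficients 1,1,1,0,0,0,0,0,0 for degrees 0…8.
Multiplying by (1 + t^3 + t^5) gives running coefficients 1,1,1,1,1,2,1,1,0 for degrees 0…8.
Multiplying by (1 + t + t^2 + t^3 + t^4 + t^5) gives running coefficients 1,2,3,4,5,7,7,7,6 for degrees 0…8.
Finally multiplying by (1 + t^2 + t^4), the product of all factors after the first has coefficients 1,2,4,6,9,13,15,18,18 for degrees 0…8.
[t^8] = 1·18 − 1·18 + 1·6 = 6.

6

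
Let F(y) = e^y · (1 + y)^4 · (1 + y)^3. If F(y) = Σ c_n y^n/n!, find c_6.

The EGF product rule gives c_6 = Σ_{k_1+k_2+k_3=6} C(6; k_1,k_2,k_3) · ∏ g_i(k_i), where e^y gives (1)^k; (1+y)^4 gives the falling factorial (4)_k; (1+y)^3 gives the falling factorial (3)_k.
g_1(k) for k = 0…6: 1, 1, 1, 1, 1, 1, 1.
g_2(k) for k = 0…6: 1, 4, 12, 24, 24, 0, 0.
g_3(k) for k = 0…6: 1, 3, 6, 6, 0, 0, 0.
First combine the last two factors: h(k) = Σ_j C(k,j)·g_2(j)·g_3(k−j) for k = 0…6: 1, 7, 42, 210, 840, 2520, 5040.
c_6 = Σ_k C(6,k)·g_1(k)·h(6−k) = 1·1·5040 + 6·1·2520 + 15·1·840 + 20·1·210 + 15·1·42 + 6·1·7 + 1·1·1 = 5040 + 15120 + 12600 + 4200 + 630 + 42 + 1 = 37633.

37633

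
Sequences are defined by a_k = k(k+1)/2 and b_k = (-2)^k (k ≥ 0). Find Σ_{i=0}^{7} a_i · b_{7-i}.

The convolution is the t^7 coefficient of A(t)B(t).
Σ = 0·(-128) + 1·64 + 3·(-32) + 6·16 + 10·(-8) + 15·4 + 21·(-2) + 28·1 = 30.

30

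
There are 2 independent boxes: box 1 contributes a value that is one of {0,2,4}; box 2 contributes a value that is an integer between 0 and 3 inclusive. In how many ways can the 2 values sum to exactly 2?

2

The generating function for the choices is (1 + y² + y⁴)·(1 + y + y² + y³); the count is [y²].
(1 + y² + y⁴) has coefficients 1,0,1 for degrees 0…2.
(1 + y + y² + y³) has coefficients 1,1,1 for degrees 0…2.
[y²] = 1·1 + 1·1 = 2.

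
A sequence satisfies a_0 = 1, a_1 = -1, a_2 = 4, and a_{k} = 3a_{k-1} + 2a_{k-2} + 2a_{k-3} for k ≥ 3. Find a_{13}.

5410154

The ordinary generating function has denominator 1 - 3y - 2y^2 - 2y^3.
Iterating the recurrence: a_0,…,a_{13} = 1, -1, 4, 12, 42, 158, 582, 2146, 7918, 29210, 107758, 397530, 1466526, 5410154.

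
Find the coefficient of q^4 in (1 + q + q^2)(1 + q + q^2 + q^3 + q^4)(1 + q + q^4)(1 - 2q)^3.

(1 + q + q^2) has coefficients 1,1,1 for degrees 0…2.
(1 + q + q^2 + q^3 + q^4) has coefficients 1,1,1,1,1 for degrees 0…4.
Multiplying by (1 + q + q^4) gives running coefficients 1,2,2,2,3 for degrees 0…4.
Finally multiplying by (1 - 2q)^3, the product of all factors after the first has coefficients 1,-4,2,6,-1 for degrees 0…4.
[q^4] = 1·(-1) + 1·6 + 1·2 = 7.

7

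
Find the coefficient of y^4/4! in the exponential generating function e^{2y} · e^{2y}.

The EGF product rule gives c_4 = Σ_{k_1+k_2=4} C(4; k_1,k_2) · ∏ g_i(k_i), where e^{2y} gives (2)^k; e^{2y} gives (2)^k.
g_1(k) for k = 0…4: 1, 2, 4, 8, 16.
g_2(k) for k = 0…4: 1, 2, 4, 8, 16.
c_4 = Σ_k C(4,k)·g_1(k)·g_2(4−k) = 1·1·16 + 4·2·8 + 6·4·4 + 4·8·2 + 1·16·1 = 16 + 64 + 96 + 64 + 16 = 256.

256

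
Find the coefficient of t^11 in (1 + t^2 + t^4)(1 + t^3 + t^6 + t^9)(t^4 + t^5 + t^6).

3

(1 + t^2 + t^4) has coefficients 1,0,1,0,1 for degrees 0…4.
(1 + t^3 + t^6 + t^9) has coefficients 1,0,0,1,0,0,1,0,0,1,0,0 for degrees 0…11.
Finally multiplying by (t^4 + t^5 + t^6), the product of all factors after the first has coefficients 0,0,0,0,1,1,1,1,1,1,1,1 for degrees 0…11.
[t^11] = 1·1 + 1·1 + 1·1 = 3.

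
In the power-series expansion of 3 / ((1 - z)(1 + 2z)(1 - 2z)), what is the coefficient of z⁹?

Partial fractions give a closed form: a_n = (-1)·1^n + (1)·(-2)^n + (3)·2^n.
At n = 9: a_9 = 1023.

1023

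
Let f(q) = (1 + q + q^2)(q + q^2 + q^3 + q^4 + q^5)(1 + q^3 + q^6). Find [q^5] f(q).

(1 + q + q^2) has coefficients 1,1,1 for degrees 0…2.
(q + q^2 + q^3 + q^4 + q^5) has coefficients 0,1,1,1,1,1 for degrees 0…5.
Finally multiplying by (1 + q^3 + q^6), the product of all factors after the first has coefficients 0,1,1,1,2,2 for degrees 0…5.
[q^5] = 1·2 + 1·2 + 1·1 = 5.

5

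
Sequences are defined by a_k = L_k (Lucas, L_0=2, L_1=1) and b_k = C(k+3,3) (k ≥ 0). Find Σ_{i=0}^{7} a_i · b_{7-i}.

983

Write out a_i and b_{7-i} for i = 0,…,7 and sum the products.
Σ = 2·120 + 1·84 + 3·56 + 4·35 + 7·20 + 11·10 + 18·4 + 29·1 = 983.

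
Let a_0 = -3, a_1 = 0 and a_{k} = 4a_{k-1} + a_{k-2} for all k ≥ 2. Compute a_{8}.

-16419

The ordinary generating function has denominator 1 - 4x - x^2.
Iterating the recurrence: a_0,…,a_{8} = -3, 0, -3, -12, -51, -216, -915, -3876, -16419.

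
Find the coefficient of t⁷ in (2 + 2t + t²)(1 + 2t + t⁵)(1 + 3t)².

31

(2 + 2t + t²) has coefficients 2,2,1 for degrees 0…2.
(1 + 2t + t⁵) has coefficients 1,2,0,0,0,1,0,0 for degrees 0…7.
Finally multiplying by (1 + 3t)², the product of all factors after the first has coefficients 1,8,21,18,0,1,6,9 for degrees 0…7.
[t⁷] = 2·9 + 2·6 + 1·1 = 31.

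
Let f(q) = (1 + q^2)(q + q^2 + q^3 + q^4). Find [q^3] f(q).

2

(1 + q^2) has coefficients 1,0,1 for degrees 0…2.
(q + q^2 + q^3 + q^4) has coefficients 0,1,1,1 for degrees 0…3.
[q^3] = 1·1 + 1·1 = 2.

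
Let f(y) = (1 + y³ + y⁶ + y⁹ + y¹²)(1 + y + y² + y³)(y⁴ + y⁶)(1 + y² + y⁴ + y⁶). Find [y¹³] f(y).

11

(1 + y³ + y⁶ + y⁹ + y¹²) has coefficients 1,0,0,1,0,0,1,0,0,1,0,0,1 for degrees 0…12.
(1 + y + y² + y³) has coefficients 1,1,1,1,0,0,0,0,0,0,0,0,0,0 for degrees 0…13.
Multiplying by (y⁴ + y⁶) gives running coefficients 0,0,0,0,1,1,2,2,1,1,0,0,0,0 for degrees 0…13.
Finally multiplying by (1 + y² + y⁴ + y⁶), the product of all factors after the first has coefficients 0,0,0,0,1,1,3,3,4,4,4,4,3,3 for degrees 0…13.
[y¹³] = 1·3 + 1·4 + 1·3 + 1·1 + 1·0 = 11.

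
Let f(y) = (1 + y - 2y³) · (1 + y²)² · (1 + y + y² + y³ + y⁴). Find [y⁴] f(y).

5

(1 + y - 2y³) has coefficients 1,1,0,-2 for degrees 0…3.
(1 + y²)² has coefficients 1,0,2,0,1 for degrees 0…4.
Finally multiplying by (1 + y + y² + y³ + y⁴), the product of all factors after the first has coefficients 1,1,3,3,4 for degrees 0…4.
[y⁴] = 1·4 + 1·3 − 2·1 = 5.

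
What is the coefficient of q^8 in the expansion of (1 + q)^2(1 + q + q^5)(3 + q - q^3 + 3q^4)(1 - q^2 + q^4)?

-14

(1 + q)^2 has coefficients 1,2,1 for degrees 0…2.
(1 + q + q^5) has coefficients 1,1,0,0,0,1,0,0,0 for degrees 0…8.
Multiplying by (3 + q - q^3 + 3q^4) gives running coefficients 3,4,1,-1,2,6,1,0,-1 for degrees 0…8.
Finally multiplying by (1 - q^2 + q^4), the product of all factors after the first has coefficients 3,4,-2,-5,4,11,0,-7,0 for degrees 0…8.
[q^8] = 1·0 + 2·(-7) + 1·0 = -14.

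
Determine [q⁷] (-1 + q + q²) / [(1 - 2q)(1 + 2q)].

The denominator gives the recurrence a_n = 4a_(n−2) for n ≥ 3; the numerator fixes a_0 = -1, a_1 = 1, a_2 = -3.
Iterating: -1, 1, -3, 4, -12, 16, -48, 64, so a_7 = 64.

64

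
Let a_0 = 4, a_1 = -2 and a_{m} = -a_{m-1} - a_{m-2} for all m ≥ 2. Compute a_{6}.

4

The ordinary generating function has denominator 1 + q + q^2.
Iterating the recurrence: a_0,…,a_{6} = 4, -2, -2, 4, -2, -2, 4.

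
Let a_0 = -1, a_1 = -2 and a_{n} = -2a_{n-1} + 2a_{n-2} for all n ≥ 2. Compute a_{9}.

The ordinary generating function has denominator 1 + 2y - 2y^2.
Iterating the recurrence: a_0,…,a_{9} = -1, -2, 2, -8, 20, -56, 152, -416, 1136, -3104.

-3104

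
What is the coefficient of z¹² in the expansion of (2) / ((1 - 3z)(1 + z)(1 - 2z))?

2380562

Partial fractions give a closed form: a_n = (9/2)·3^n + (1/6)·(-1)^n + (-8/3)·2^n.
At n = 12: a_12 = 2380562.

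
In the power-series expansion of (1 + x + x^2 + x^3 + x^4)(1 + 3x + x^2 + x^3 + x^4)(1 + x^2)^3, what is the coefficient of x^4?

(1 + x + x^2 + x^3 + x^4) has coefficients 1,1,1,1,1 for degrees 0…4.
(1 + 3x + x^2 + x^3 + x^4) has coefficients 1,3,1,1,1 for degrees 0…4.
Finally multiplying by (1 + x^2)^3, the product of all factors after the first has coefficients 1,3,4,10,7 for degrees 0…4.
[x^4] = 1·7 + 1·10 + 1·4 + 1·3 + 1·1 = 25.

25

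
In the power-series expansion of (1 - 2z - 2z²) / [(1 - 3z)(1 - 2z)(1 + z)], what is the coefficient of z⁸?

1811

Partial fractions give a closed form: a_n = (1/4)·3^n + (2/3)·2^n + (1/12)·(-1)^n.
At n = 8: a_8 = 1811.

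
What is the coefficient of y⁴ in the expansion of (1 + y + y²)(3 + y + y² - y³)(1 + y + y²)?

(1 + y + y²) has coefficients 1,1,1 for degrees 0…2.
(3 + y + y² - y³) has coefficients 3,1,1,-1,0 for degrees 0…4.
Finally multiplying by (1 + y + y²), the product of all factors after the first has coefficients 3,4,5,1,0 for degrees 0…4.
[y⁴] = 1·0 + 1·1 + 1·5 = 6.

6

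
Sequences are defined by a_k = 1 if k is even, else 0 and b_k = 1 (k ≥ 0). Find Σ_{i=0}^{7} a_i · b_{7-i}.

This is [x^7] in the product of the two ordinary generating functions.
Σ = 1·1 + 0·1 + 1·1 + 0·1 + 1·1 + 0·1 + 1·1 + 0·1 = 4.

4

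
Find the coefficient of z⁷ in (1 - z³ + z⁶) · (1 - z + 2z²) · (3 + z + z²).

-4

(1 - z³ + z⁶) has coefficients 1,0,0,-1,0,0,1 for degrees 0…6.
(1 - z + 2z²) has coefficients 1,-1,2,0,0,0,0,0 for degrees 0…7.
Finally multiplying by (3 + z + z²), the product of all factors after the first has coefficients 3,-2,6,1,2,0,0,0 for degrees 0…7.
[z⁷] = 1·0 − 1·2 + 1·(-2) = -4.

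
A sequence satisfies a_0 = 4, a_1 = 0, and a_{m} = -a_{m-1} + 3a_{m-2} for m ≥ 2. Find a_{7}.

The ordinary generating function has denominator 1 + q - 3q^2.
Iterating the recurrence: a_0,…,a_{7} = 4, 0, 12, -12, 48, -84, 228, -480.

-480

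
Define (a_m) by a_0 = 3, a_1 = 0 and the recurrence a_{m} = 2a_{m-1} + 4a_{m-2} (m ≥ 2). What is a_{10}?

104448

The ordinary generating function has denominator 1 - 2q - 4q^2.
Iterating the recurrence: a_0,…,a_{10} = 3, 0, 12, 24, 96, 288, 960, 3072, 9984, 32256, 104448.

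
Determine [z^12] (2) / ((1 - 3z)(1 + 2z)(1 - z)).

Partial fractions give a closed form: a_n = (9/5)·3^n + (8/15)·(-2)^n + (-1/3)·1^n.
At n = 12: a_12 = 958778.

958778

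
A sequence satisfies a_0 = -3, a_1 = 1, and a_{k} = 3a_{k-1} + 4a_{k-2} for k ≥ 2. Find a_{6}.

-1641

The ordinary generating function has denominator 1 - 3x - 4x^2.
Iterating the recurrence: a_0,…,a_{6} = -3, 1, -9, -23, -105, -407, -1641.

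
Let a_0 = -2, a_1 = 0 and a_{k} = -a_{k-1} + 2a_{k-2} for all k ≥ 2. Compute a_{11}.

The ordinary generating function has denominator 1 + q - 2q^2.
Iterating the recurrence: a_0,…,a_{11} = -2, 0, -4, 4, -12, 20, -44, 84, -172, 340, -684, 1364.

1364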